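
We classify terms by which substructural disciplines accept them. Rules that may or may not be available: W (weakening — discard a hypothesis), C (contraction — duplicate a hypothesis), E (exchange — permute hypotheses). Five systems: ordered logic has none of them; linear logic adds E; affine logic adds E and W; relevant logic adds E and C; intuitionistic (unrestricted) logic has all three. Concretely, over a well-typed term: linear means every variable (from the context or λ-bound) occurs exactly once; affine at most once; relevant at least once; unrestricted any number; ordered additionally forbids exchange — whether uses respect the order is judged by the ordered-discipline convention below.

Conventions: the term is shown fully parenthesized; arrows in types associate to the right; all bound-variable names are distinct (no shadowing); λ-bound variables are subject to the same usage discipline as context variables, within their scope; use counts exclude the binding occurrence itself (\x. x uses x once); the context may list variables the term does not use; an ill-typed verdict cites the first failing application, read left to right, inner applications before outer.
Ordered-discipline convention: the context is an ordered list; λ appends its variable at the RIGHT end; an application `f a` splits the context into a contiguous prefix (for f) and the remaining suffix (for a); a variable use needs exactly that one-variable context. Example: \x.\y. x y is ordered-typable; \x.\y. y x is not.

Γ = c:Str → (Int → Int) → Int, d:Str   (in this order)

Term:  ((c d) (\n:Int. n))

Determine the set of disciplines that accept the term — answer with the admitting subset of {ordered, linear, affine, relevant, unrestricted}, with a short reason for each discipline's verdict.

admitting disciplines: ordered, linear, affine, relevant, unrestricted
usage: c: 1; d: 1; n (bound): 1
use order (left to right): c, d, n
typing: the term checks, with type Int
ordered: ✓, single-use (c, d, n), ordered derivation ok
linear: ✓, each of c, d, n used exactly once
affine: ✓, no duplicate uses among c, d, n
relevant: ✓, at least one use each (c, d, n)
unrestricted: ✓, well-typed at Int; no restrictions here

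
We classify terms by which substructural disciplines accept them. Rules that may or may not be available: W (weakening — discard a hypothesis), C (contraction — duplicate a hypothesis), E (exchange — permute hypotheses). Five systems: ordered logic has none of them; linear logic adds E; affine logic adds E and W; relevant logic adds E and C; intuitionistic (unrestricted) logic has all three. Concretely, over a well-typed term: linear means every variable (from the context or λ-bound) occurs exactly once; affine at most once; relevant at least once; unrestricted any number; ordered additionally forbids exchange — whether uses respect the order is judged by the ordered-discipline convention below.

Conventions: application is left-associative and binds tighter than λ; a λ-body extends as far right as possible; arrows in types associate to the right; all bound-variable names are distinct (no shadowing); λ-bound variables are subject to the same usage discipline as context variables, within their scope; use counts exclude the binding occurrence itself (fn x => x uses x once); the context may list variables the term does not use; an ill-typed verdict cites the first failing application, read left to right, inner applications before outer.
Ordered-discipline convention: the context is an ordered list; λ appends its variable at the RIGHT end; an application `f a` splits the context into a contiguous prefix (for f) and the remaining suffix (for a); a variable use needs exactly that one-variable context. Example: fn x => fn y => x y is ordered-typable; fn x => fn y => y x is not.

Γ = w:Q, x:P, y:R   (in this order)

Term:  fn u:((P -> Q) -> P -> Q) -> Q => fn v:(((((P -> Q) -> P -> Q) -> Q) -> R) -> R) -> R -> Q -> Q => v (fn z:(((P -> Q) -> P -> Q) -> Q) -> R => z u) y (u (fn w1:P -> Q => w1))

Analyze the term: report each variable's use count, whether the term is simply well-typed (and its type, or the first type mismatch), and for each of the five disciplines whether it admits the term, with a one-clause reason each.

use counts: w ×0; x ×0; y ×1; u [bound] ×2; v [bound] ×1; z [bound] ×1; w1 [bound] ×1
left-to-right use order: v, z, u, y, u, w1
typing: the term checks, with type (((P -> Q) -> P -> Q) -> Q) -> ((((((P -> Q) -> P -> Q) -> Q) -> R) -> R) -> R -> Q -> Q) -> Q
ordered ✗ (uses contraction: u ×2; needs weakening: w, x unused)
linear ✗ (uses contraction: u ×2; needs weakening: w, x unused)
affine ✗ (uses contraction: u ×2)
relevant ✗ (needs weakening: w, x unused)
unrestricted ✓ (typability at (((P -> Q) -> P -> Q) -> Q) -> ((((((P -> Q) -> P -> Q) -> Q) -> R) -> R) -> R -> Q -> Q) -> Q is all that's needed)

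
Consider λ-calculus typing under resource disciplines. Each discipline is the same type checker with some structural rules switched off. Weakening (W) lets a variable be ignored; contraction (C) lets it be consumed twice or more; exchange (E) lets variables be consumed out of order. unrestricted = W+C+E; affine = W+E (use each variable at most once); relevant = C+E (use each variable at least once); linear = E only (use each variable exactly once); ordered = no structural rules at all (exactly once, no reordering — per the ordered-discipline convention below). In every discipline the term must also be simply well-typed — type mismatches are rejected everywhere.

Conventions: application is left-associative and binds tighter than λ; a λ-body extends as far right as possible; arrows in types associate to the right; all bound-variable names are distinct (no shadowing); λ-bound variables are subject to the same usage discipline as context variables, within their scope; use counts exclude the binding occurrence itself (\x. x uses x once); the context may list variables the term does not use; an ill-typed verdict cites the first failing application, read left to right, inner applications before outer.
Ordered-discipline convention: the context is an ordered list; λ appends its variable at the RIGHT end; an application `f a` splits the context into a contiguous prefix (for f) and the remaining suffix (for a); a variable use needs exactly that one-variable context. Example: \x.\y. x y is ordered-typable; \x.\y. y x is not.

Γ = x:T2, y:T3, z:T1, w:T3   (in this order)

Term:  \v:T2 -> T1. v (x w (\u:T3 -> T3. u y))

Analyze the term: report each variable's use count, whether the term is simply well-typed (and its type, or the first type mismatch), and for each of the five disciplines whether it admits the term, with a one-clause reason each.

usage: x: 1, y: 1, z: 0, w: 1, v [bound]: 1, u [bound]: 1
order of uses: v, x, w, u, y
typing: ill-typed: can't apply a value of type T2
ordered ✗ (a type mismatch blocks all five)
linear ✗ (the type mismatch rejects it)
affine ✗ (not simply typable)
relevant ✗ (fails simple typing)
unrestricted ✗ (a type mismatch blocks all five)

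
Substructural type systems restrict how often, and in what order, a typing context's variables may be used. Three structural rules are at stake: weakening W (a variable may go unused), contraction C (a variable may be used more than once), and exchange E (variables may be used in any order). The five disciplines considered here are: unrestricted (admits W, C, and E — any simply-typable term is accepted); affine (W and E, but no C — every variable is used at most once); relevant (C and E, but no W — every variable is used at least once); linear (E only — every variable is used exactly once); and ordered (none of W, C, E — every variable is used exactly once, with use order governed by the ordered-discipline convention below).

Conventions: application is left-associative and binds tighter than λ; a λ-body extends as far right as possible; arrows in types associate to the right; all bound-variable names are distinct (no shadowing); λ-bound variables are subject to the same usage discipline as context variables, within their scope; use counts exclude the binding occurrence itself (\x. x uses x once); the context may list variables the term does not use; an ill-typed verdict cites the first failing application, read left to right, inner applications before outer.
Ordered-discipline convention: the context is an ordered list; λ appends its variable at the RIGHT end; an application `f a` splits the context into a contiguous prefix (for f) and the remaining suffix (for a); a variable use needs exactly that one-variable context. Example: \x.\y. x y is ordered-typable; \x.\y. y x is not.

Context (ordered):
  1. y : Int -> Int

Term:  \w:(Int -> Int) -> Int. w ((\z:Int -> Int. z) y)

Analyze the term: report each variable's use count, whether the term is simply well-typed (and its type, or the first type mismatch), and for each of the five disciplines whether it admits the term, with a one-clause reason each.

variable uses: y=1, w (λ-bound)=1, z (λ-bound)=1
left-to-right use order: w, z, y
typing: well-typed — term : ((Int -> Int) -> Int) -> Int
ordered: ✗, no contiguous prefix/suffix split fits w, z, y
linear: ✓, single use per variable (y, w, z)
affine: ✓, no duplicate uses among y, w, z
relevant: ✓, every one of y, w, z appears
unrestricted: ✓, well-typed at ((Int -> Int) -> Int) -> Int; no restrictions here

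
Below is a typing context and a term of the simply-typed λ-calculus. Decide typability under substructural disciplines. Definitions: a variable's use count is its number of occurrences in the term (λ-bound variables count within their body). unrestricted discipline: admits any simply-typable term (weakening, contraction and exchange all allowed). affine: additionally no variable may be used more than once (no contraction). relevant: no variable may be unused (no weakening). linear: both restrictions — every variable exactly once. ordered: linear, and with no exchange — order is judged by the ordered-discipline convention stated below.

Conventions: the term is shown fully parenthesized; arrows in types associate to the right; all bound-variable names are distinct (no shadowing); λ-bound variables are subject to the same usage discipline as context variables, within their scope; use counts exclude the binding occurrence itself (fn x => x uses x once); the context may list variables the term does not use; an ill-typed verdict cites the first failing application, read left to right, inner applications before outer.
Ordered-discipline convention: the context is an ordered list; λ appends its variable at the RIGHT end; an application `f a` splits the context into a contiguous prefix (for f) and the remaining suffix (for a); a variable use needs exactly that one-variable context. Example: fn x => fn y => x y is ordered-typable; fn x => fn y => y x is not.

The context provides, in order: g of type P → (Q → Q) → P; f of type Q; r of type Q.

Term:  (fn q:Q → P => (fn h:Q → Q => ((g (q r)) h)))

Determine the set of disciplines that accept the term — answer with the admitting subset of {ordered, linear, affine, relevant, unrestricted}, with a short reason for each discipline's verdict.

accepted by: affine, unrestricted
usage: g: 1; f: 0; r: 1; q (λ-bound): 1; h (λ-bound): 1
uses in reading order: g, q, r, h
typing: well-typed — term : (Q → P) → (Q → Q) → P
ordered: ✗ — f left unused
linear: ✗ — f left unused
affine: ✓ — none of g, f, r, q, h used more than once
relevant: ✗ — f left unused
unrestricted: ✓ — type-checks ((Q → P) → (Q → Q) → P) and nothing is barred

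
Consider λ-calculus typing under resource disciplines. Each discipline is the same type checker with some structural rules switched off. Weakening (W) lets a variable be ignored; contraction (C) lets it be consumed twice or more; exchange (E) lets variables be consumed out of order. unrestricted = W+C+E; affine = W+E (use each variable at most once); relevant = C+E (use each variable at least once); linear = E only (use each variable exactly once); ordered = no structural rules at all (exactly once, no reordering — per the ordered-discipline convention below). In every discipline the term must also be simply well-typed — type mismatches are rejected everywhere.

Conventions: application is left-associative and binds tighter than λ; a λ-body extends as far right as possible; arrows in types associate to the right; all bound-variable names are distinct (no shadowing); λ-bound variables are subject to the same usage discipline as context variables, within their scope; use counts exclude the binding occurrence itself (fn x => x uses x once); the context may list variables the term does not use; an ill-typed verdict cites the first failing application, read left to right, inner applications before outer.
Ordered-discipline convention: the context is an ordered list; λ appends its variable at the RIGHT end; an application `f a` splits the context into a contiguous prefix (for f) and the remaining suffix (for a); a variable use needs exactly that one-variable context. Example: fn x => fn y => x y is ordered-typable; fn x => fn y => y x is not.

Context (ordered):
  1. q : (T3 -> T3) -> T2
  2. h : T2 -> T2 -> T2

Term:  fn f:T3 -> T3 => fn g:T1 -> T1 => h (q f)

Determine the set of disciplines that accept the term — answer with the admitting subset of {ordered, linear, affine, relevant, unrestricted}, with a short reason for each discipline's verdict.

admitted by: affine, unrestricted
variable uses: q: 1×; h: 1×; f [bound]: 1×; g [bound]: 0×
left-to-right use order: h, q, f
typing: ✓ — (T3 -> T3) -> (T1 -> T1) -> T2 -> T2
ordered: ✗ — g never used (weakening)
linear: ✗ — g never used (weakening)
affine: ✓ — no duplicate uses among q, h, f, g
relevant: ✗ — g never used (weakening)
unrestricted: ✓ — simply typable at (T3 -> T3) -> (T1 -> T1) -> T2 -> T2; W, C, E all held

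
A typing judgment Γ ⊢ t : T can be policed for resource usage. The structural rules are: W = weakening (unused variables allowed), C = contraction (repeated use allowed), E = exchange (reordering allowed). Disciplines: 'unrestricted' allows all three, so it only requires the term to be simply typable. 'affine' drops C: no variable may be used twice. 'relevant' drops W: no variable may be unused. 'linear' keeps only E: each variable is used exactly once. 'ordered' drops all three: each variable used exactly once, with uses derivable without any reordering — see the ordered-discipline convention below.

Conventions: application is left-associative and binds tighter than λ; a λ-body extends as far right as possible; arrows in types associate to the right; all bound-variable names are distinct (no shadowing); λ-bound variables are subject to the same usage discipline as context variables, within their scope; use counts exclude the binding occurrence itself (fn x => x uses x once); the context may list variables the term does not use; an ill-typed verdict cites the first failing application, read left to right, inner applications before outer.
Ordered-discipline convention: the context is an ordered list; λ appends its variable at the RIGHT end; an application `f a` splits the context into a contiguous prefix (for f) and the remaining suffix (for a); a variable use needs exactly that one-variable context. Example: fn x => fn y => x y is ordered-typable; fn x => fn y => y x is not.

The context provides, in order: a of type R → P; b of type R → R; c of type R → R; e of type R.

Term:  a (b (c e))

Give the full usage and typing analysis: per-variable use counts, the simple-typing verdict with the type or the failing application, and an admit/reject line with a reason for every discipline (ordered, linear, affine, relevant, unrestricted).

variable uses: a=1, b=1, c=1, e=1
left-to-right use order: a, b, c, e
typing: well-typed at P
ordered: ✓ — a, b, c, e: once each, no exchange needed
linear: ✓ — a, b, c, e: one use apiece
affine: ✓ — at most one use each (a, b, c, e)
relevant: ✓ — a, b, c, e: all used, weakening unneeded
unrestricted: ✓ — typability at P is all that's needed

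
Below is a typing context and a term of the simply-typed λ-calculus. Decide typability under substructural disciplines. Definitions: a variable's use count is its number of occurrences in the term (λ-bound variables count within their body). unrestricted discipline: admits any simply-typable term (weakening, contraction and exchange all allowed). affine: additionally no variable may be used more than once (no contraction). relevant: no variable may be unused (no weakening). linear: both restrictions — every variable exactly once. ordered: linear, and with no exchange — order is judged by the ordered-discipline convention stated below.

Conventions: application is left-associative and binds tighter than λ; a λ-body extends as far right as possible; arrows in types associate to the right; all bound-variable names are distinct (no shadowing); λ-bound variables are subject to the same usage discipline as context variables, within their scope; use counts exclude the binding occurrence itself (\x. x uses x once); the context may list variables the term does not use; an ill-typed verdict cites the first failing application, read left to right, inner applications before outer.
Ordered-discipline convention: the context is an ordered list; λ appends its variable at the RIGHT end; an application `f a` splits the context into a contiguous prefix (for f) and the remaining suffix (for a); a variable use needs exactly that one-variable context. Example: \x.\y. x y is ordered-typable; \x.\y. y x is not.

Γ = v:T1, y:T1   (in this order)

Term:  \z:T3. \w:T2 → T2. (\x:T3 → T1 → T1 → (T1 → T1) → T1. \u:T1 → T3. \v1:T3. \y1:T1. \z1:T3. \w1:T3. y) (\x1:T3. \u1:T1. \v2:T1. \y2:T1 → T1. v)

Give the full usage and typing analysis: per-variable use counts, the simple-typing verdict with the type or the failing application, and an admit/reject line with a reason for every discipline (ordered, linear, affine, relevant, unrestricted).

use counts: v: 1×, y: 1×, z (bound): 0×, w (bound): 0×, x (bound): 0×, u (bound): 0×, v1 (bound): 0×, y1 (bound): 0×, z1 (bound): 0×, w1 (bound): 0×, x1 (bound): 0×, u1 (bound): 0×, v2 (bound): 0×, y2 (bound): 0×
left-to-right use order: y, v
typing: ✓ — T3 → (T2 → T2) → (T1 → T3) → T3 → T1 → T3 → T3 → T1
ordered: ✗ — needs weakening: z, w, x, u, v1, y1, z1, w1, x1, u1, v2, y2 unused
linear: ✗ — needs weakening: z, w, x, u, v1, y1, z1, w1, x1, u1, v2, y2 unused
affine: ✓ — at most one use each (v, y, z, w, x, u, v1, y1, z1, w1, x1, u1, v2, y2)
relevant: ✗ — needs weakening: z, w, x, u, v1, y1, z1, w1, x1, u1, v2, y2 unused
unrestricted: ✓ — well-typed at T3 → (T2 → T2) → (T1 → T3) → T3 → T1 → T3 → T3 → T1; no restrictions here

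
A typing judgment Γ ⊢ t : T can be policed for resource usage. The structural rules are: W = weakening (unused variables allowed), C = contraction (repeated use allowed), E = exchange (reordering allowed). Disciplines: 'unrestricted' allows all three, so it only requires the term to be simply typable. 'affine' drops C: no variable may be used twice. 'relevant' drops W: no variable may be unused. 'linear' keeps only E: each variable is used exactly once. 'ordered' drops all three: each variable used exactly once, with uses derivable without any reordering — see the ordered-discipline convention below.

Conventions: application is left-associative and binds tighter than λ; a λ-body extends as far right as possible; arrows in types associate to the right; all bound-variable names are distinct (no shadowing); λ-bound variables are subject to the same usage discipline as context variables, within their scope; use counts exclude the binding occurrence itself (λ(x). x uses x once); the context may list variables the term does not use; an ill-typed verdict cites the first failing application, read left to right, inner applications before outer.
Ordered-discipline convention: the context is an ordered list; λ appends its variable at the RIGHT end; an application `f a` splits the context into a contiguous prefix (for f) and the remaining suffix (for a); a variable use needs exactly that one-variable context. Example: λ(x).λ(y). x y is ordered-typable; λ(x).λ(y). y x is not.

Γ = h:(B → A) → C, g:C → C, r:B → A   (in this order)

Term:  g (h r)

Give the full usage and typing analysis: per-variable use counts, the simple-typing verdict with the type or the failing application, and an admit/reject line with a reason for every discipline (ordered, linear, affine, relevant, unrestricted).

usage: h ×1, g ×1, r ×1
order of uses: g, h, r
typing: well-typed — term : C
ordered ✗ (use order g, h, r needs exchange)
linear ✓ (each of h, g, r used exactly once)
affine ✓ (none of h, g, r used more than once)
relevant ✓ (none of h, g, r goes unused)
unrestricted ✓ (simply typable at C; W, C, E all held)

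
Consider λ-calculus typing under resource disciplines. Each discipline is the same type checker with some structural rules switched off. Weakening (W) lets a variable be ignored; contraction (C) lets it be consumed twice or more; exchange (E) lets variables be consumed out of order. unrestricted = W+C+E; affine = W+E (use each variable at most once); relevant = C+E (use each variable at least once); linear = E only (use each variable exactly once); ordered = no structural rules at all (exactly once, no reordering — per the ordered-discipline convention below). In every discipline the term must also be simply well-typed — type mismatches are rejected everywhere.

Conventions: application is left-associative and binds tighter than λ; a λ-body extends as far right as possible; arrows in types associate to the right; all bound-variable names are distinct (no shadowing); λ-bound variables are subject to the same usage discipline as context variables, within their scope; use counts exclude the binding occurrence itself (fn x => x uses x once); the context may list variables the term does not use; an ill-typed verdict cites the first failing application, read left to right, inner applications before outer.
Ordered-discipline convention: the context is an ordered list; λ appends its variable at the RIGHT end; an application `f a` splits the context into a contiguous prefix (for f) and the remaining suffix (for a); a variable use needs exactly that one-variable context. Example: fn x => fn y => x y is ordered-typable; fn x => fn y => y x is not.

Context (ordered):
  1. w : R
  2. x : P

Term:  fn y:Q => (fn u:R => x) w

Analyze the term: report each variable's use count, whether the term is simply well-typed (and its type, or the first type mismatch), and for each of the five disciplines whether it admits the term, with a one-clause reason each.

use counts: w ×1; x ×1; y (bound) ×0; u (bound) ×0
use order (left to right): x, w
typing: well-typed at Q -> P
ordered: ✗ — y, u left unused
linear: ✗ — y, u left unused
affine: ✓ — at most one use each (w, x, y, u)
relevant: ✗ — y, u left unused
unrestricted: ✓ — typability at Q -> P is all that's needed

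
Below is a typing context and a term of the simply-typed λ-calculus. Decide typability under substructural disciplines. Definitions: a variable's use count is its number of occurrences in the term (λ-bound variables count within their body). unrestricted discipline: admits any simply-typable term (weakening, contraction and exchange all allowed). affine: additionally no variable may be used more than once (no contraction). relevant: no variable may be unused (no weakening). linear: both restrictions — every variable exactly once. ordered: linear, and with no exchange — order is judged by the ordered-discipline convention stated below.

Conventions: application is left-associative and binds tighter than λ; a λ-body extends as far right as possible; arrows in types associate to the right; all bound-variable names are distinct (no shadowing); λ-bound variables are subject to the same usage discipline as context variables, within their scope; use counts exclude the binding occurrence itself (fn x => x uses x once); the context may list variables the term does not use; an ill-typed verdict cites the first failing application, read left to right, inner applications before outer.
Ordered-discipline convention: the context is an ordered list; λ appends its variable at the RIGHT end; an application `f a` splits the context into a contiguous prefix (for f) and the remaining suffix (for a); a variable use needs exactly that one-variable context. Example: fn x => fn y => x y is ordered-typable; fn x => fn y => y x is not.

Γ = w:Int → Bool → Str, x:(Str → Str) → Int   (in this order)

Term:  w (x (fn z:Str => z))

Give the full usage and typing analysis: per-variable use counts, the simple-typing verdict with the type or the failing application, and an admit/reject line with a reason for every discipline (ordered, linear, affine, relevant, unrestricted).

counts: w: 1; x: 1; z (λ-bound): 1
uses in reading order: w, x, z
typing: well-typed at Bool → Str
ordered: ✓ — single-use (w, x, z), ordered derivation ok
linear: ✓ — single use per variable (w, x, z)
affine: ✓ — none of w, x, z used more than once
relevant: ✓ — none of w, x, z goes unused
unrestricted: ✓ — type-checks (Bool → Str) and nothing is barred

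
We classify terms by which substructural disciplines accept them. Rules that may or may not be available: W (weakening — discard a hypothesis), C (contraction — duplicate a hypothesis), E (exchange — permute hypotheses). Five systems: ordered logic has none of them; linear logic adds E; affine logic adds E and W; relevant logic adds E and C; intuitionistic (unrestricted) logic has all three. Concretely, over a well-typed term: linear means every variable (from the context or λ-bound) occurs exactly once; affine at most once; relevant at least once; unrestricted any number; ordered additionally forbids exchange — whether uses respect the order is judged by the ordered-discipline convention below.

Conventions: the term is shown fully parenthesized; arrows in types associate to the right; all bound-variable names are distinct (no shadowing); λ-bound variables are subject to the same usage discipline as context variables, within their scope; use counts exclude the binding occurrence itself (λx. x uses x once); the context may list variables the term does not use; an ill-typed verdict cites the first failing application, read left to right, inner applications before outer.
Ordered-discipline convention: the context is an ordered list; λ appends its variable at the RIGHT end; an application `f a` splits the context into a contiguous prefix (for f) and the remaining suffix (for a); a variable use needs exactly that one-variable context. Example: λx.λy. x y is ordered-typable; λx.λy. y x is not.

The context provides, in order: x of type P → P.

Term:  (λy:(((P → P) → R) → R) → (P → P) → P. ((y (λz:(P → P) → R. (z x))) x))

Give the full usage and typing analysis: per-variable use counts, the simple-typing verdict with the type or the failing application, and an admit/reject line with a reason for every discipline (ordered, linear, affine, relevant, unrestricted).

use counts: x: 2, y [bound]: 1, z [bound]: 1
order of uses: y, z, x, x
typing: well-typed at ((((P → P) → R) → R) → (P → P) → P) → P
ordered: ✗ — repeated use of x ×2
linear: ✗ — repeated use of x ×2
affine: ✗ — repeated use of x ×2
relevant: ✓ — at least one use each (x, y, z)
unrestricted: ✓ — type-checks (((((P → P) → R) → R) → (P → P) → P) → P) and nothing is barred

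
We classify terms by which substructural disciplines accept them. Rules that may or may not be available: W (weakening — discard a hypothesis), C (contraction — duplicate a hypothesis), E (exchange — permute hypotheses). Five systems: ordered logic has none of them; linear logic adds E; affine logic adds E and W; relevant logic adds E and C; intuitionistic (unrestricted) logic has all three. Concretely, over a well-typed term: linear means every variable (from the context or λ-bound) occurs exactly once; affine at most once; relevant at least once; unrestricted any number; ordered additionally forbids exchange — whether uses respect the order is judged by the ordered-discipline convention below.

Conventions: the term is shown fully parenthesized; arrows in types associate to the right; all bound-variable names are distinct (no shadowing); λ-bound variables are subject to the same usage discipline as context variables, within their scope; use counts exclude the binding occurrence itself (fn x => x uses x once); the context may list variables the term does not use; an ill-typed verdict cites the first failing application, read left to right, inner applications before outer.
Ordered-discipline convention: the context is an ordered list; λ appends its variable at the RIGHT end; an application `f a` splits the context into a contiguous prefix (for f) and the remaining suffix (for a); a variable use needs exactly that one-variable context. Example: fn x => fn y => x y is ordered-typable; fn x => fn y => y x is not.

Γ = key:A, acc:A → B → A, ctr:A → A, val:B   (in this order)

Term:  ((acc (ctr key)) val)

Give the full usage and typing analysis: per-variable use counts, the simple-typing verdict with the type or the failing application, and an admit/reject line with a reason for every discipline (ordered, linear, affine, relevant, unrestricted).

use counts: key: 1; acc: 1; ctr: 1; val: 1
uses in reading order: acc, ctr, key, val
typing: ✓ — A
ordered: ✗, needs exchange: uses follow acc, ctr, key, val
linear: ✓, single use per variable (key, acc, ctr, val)
affine: ✓, no duplicate uses among key, acc, ctr, val
relevant: ✓, key, acc, ctr, val: all used, weakening unneeded
unrestricted: ✓, type-checks (A) and nothing is barred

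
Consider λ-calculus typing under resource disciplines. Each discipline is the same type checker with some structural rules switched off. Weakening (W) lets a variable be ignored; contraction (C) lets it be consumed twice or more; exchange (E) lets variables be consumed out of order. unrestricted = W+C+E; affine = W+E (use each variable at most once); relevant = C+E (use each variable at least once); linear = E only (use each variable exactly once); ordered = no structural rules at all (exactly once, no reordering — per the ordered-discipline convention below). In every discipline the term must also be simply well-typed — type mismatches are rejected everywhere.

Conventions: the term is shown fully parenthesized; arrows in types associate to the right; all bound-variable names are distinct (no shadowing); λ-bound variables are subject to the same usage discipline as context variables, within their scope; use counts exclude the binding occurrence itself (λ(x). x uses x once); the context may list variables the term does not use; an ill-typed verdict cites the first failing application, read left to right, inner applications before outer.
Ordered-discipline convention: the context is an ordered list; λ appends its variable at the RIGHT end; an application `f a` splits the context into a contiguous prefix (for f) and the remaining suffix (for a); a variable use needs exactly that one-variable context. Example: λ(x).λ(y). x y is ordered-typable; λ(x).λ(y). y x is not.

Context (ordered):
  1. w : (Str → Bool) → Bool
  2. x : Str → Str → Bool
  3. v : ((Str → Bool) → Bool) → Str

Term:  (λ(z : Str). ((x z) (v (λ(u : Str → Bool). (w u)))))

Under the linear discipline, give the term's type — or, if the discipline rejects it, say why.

term : Str → Bool
use counts: w: 1×, x: 1×, v: 1×, z (λ-bound): 1×, u (λ-bound): 1×
left-to-right use order: x, z, v, w, u
typing: well-typed — term : Str → Bool
per-discipline verdicts: ordered ✗ · linear ✓ · affine ✓ · relevant ✓ · unrestricted ✓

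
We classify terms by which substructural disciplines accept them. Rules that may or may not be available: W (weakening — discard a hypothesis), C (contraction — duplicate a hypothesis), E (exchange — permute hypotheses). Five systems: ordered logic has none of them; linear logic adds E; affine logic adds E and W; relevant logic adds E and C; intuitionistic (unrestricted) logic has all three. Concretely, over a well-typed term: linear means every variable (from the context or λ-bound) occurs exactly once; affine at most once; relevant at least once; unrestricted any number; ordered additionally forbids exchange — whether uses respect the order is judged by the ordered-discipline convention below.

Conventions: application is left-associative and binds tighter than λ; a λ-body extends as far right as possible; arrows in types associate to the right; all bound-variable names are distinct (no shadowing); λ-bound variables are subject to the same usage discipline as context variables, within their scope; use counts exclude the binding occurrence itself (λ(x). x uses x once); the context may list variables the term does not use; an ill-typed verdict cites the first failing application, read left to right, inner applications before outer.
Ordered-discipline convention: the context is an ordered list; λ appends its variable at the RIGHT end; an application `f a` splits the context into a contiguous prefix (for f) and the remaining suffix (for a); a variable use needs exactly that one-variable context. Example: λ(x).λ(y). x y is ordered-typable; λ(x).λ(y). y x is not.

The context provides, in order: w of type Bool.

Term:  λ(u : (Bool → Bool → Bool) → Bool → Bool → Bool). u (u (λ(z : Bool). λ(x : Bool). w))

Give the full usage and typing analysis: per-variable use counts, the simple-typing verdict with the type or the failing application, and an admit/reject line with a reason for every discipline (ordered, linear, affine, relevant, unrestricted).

usage: w: 1×, u (bound): 2×, z (bound): 0×, x (bound): 0×
uses in reading order: u, u, w
typing: the term checks, with type ((Bool → Bool → Bool) → Bool → Bool → Bool) → Bool → Bool → Bool
ordered: ✗ — repeated use of u ×2; z, x left unused
linear: ✗ — repeated use of u ×2; z, x left unused
affine: ✗ — repeated use of u ×2
relevant: ✗ — z, x left unused
unrestricted: ✓ — well-typed at ((Bool → Bool → Bool) → Bool → Bool → Bool) → Bool → Bool → Bool; no restrictions here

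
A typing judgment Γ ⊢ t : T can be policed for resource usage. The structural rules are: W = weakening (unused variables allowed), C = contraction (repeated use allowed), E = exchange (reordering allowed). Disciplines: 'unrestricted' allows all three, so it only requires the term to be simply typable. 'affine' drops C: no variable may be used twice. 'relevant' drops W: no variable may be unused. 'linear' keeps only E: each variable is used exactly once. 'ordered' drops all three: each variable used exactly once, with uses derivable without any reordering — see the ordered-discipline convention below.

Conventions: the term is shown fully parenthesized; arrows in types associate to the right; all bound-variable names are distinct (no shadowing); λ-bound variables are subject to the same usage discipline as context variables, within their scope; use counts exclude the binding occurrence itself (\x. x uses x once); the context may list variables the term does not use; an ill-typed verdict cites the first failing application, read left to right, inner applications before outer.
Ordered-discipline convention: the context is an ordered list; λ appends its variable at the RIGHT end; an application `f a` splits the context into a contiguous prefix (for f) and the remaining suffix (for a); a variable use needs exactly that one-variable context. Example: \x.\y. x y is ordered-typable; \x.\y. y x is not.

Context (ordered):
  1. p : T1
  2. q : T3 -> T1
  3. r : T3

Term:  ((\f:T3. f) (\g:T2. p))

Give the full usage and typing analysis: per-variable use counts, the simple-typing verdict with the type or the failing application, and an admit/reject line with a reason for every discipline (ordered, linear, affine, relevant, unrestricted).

use counts: p=1, q=0, r=0, f (λ-bound)=1, g (λ-bound)=0
order of uses: f, p
typing: ill-typed: argument of type T2 -> T1 where T3 is required
ordered: ✗, fails simple typing
linear: ✗, a type mismatch blocks all five
affine: ✗, the type mismatch rejects it
relevant: ✗, not simply typable
unrestricted: ✗, fails simple typing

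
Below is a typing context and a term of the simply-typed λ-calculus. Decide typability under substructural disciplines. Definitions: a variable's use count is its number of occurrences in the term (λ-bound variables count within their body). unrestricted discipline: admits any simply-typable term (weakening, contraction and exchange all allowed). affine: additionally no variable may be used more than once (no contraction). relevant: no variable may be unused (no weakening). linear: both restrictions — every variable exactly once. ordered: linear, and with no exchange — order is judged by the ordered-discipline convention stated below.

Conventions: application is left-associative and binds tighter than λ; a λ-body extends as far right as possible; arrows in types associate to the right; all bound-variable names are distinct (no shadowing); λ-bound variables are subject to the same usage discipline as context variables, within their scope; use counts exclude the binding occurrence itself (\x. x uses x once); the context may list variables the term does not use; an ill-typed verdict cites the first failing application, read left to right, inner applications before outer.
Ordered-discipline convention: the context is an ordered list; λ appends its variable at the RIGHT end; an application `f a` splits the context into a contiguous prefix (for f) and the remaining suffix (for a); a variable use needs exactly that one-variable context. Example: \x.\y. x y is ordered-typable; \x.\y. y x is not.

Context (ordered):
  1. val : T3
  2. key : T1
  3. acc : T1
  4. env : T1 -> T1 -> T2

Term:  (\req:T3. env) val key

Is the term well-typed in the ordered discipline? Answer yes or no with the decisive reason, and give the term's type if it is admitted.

no — needs weakening: acc, req unused
variable uses: val: 1×, key: 1×, acc: 0×, env: 1×, req (bound): 0×
order of uses: env, val, key
typing: well-typed at T1 -> T2
per-discipline verdicts: ordered ✗; linear ✗; affine ✓; relevant ✗; unrestricted ✓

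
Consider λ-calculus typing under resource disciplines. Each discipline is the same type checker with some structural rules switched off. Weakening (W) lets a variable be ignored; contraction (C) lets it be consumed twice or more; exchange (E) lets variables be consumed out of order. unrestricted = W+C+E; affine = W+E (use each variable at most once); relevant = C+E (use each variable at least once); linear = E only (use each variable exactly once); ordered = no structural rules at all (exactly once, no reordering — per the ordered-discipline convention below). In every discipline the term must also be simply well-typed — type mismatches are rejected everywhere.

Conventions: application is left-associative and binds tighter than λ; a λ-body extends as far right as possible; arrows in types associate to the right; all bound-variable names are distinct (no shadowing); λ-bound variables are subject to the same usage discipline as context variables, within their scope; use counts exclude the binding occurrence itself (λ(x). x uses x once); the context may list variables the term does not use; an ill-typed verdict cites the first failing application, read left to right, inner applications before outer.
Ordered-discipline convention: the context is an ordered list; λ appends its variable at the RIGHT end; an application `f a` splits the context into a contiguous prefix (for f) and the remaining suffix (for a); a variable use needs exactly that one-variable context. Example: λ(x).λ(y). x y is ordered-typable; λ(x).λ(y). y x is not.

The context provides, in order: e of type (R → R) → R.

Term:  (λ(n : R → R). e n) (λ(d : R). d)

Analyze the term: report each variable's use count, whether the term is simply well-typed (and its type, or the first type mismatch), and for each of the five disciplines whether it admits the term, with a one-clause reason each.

variable uses: e: 1; n [bound]: 1; d [bound]: 1
use order (left to right): e, n, d
typing: the term checks, with type R
ordered: ✓ — e, n, d: once each, no exchange needed
linear: ✓ — e, n, d: one use apiece
affine: ✓ — none of e, n, d used more than once
relevant: ✓ — none of e, n, d goes unused
unrestricted: ✓ — well-typed at R; no restrictions here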